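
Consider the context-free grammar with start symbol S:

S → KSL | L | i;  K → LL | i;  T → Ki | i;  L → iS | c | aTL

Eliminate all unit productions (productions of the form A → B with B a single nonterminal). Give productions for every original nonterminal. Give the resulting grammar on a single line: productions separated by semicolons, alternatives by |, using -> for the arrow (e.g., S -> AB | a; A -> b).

S -> c | i | iS | KSL | aTL; K -> i | LL; L -> c | iS | aTL; T -> i | Ki

Unit productions: S->L.
Unit pairs (A ⇒* B via units): (S,L).
S: inherits non-unit rules of {L, S} → KSL | aTL | c | i | iS.
K: inherits non-unit rules of {K} → LL | i.
L: inherits non-unit rules of {L} → aTL | c | iS.
T: inherits non-unit rules of {T} → Ki | i.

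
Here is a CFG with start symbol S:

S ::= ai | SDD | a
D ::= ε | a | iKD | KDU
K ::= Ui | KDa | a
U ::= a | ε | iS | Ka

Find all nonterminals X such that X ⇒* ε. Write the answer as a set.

Directly nullable (have an ε-rule): {D, U}.
Not nullable: K, S — each has a terminal in every rule's right-hand side or depends on a non-nullable symbol.

{D, U}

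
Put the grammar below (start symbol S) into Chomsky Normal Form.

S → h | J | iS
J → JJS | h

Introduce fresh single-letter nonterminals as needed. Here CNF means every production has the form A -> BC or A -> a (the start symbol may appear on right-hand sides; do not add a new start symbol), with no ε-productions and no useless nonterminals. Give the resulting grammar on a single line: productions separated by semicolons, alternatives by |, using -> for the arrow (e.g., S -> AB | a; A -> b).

No ε-productions.
After unit-elimination: S -> h | iS | JJS; J -> h | JJS.
TERM: introduce A -> i and substitute in every rule of length ≥2.
BIN: J -> JJS becomes J -> JB, B -> JS; S -> JJS becomes S -> JC, C -> JS.

S -> h | AS | JC; A -> i; B -> JS; C -> JS; J -> h | JB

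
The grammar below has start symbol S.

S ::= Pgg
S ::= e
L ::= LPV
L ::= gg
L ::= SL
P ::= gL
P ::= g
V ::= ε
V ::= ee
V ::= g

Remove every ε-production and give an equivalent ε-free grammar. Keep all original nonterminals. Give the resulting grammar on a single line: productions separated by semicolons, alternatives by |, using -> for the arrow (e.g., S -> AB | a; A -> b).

Nullable set: {V}.
L -> LPV: V nullable, giving LP | LPV.
Drop V -> ε.
Unchanged (no nullable symbols): S -> Pgg; S -> e; L -> SL; L -> gg; P -> g; P -> gL; V -> ee; V -> g.

S -> e | Pgg; L -> LP | SL | gg | LPV; P -> g | gL; V -> g | ee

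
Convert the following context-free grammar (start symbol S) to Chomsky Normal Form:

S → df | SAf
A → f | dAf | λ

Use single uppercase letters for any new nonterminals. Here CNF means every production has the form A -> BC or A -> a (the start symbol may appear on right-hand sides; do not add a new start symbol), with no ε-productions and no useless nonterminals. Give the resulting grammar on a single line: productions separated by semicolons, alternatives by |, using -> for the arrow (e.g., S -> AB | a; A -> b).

S -> BC | SC | SE; A -> f | BC | BD; B -> d; C -> f; D -> AC; E -> AC

Nullable: {A}; after ε-elimination: S -> Sf | df | SAf; A -> f | df | dAf.
No unit productions to eliminate.
TERM: introduce B -> d, C -> f and substitute in every rule of length ≥2.
BIN: A -> BAC becomes A -> BD, D -> AC; S -> SAC becomes S -> SE, E -> AC.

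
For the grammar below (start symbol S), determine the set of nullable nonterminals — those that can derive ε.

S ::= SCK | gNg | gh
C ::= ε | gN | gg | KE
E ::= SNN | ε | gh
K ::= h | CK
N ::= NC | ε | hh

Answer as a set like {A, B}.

Directly nullable (have an ε-rule): {C, E, N}.
Not nullable: K, S — each has a terminal in every rule's right-hand side or depends on a non-nullable symbol.

{C, E, N}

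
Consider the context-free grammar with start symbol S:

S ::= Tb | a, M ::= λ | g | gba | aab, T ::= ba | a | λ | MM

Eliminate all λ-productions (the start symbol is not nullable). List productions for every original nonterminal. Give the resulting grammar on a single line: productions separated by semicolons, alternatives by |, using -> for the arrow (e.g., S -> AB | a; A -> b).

S -> a | b | Tb; M -> g | aab | gba; T -> M | a | MM | ba

Nullable set: {M, T}.
S -> Tb: T nullable, giving Tb | b.
Drop M -> λ.
Drop T -> λ.
T -> MM: M, M nullable, giving M | MM.
Unchanged (no nullable symbols): S -> a; M -> aab; M -> g; M -> gba; T -> a; T -> ba.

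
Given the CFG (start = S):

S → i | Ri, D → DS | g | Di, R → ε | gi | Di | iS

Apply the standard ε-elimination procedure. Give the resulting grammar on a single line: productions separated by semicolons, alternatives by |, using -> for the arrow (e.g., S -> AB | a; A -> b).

Nullable set: {R}.
S -> Ri: R nullable, giving Ri | i.
Drop R -> ε.
Unchanged (no nullable symbols): S -> i; D -> DS; D -> Di; D -> g; R -> Di; R -> gi; R -> iS.

S -> i | Ri; D -> g | DS | Di; R -> Di | gi | iS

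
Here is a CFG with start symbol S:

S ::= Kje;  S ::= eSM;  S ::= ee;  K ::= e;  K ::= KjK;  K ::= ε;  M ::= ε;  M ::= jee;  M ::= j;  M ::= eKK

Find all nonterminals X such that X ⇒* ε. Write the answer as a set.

{K, M}

Directly nullable (have an ε-rule): {K, M}.
Not nullable: S — each has a terminal in every rule's right-hand side or depends on a non-nullable symbol.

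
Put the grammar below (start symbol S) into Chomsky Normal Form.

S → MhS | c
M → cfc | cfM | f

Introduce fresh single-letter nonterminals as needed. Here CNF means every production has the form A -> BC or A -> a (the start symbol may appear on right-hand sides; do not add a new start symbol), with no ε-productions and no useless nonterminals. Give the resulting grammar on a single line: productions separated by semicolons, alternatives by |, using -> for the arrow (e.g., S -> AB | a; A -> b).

No ε-productions.
No unit productions to eliminate.
TERM: introduce A -> c, B -> f, C -> h and substitute in every rule of length ≥2.
BIN: M -> ABA becomes M -> AD, D -> BA; M -> ABM becomes M -> AE, E -> BM; S -> MCS becomes S -> MF, F -> CS.

S -> c | MF; A -> c; B -> f; C -> h; D -> BA; E -> BM; F -> CS; M -> f | AD | AE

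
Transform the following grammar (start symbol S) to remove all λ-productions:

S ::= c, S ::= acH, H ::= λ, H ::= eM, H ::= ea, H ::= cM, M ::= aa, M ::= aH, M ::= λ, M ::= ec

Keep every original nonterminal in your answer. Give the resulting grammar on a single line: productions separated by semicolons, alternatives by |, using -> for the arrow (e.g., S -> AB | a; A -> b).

S -> c | ac | acH; H -> c | e | cM | eM | ea; M -> a | aH | aa | ec

Nullable set: {H, M}.
S -> acH: H nullable, giving ac | acH.
Drop H -> λ.
H -> cM: M nullable, giving c | cM.
H -> eM: M nullable, giving e | eM.
Drop M -> λ.
M -> aH: H nullable, giving a | aH.
Unchanged (no nullable symbols): S -> c; H -> ea; M -> aa; M -> ec.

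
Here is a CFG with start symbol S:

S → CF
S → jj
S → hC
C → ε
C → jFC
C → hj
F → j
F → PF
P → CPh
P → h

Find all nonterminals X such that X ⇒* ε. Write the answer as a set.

{C}

Directly nullable (have an ε-rule): {C}.
Not nullable: F, P, S — each has a terminal in every rule's right-hand side or depends on a non-nullable symbol.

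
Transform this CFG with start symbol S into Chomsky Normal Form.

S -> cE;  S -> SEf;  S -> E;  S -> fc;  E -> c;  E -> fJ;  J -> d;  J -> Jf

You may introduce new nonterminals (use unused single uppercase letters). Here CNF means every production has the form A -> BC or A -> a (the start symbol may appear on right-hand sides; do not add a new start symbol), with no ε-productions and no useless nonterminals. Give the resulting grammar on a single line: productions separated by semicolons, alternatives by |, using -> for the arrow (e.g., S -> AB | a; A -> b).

S -> c | AB | AJ | BE | SC; A -> f; B -> c; C -> EA; E -> c | AJ; J -> d | JA

No ε-productions.
After unit-elimination: S -> c | cE | fJ | fc | SEf; E -> c | fJ; J -> d | Jf.
TERM: introduce B -> c, A -> f and substitute in every rule of length ≥2.
BIN: S -> SEA becomes S -> SC, C -> EA.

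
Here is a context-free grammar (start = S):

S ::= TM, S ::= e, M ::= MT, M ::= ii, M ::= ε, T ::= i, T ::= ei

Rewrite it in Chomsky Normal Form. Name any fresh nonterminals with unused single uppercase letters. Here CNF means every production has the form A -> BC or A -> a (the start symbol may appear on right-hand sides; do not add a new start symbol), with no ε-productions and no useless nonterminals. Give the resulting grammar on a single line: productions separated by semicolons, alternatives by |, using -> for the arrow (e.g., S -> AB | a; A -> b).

S -> e | i | AB | TM; A -> e; B -> i; M -> i | AB | BB | MT; T -> i | AB

Nullable: {M}; after ε-elimination: S -> T | e | TM; M -> T | MT | ii; T -> i | ei.
After unit-elimination: S -> e | i | TM | ei; M -> i | MT | ei | ii; T -> i | ei.
TERM: introduce A -> e, B -> i and substitute in every rule of length ≥2.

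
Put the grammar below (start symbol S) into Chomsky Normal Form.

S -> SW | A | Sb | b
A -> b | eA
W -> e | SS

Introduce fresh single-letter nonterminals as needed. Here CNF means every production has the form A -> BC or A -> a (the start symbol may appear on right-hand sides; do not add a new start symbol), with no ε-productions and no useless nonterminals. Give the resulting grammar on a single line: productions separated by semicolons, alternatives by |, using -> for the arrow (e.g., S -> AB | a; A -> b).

No ε-productions.
After unit-elimination: S -> b | SW | Sb | eA; A -> b | eA; W -> e | SS.
TERM: introduce C -> b, B -> e and substitute in every rule of length ≥2.

S -> b | BA | SC | SW; A -> b | BA; B -> e; C -> b; W -> e | SS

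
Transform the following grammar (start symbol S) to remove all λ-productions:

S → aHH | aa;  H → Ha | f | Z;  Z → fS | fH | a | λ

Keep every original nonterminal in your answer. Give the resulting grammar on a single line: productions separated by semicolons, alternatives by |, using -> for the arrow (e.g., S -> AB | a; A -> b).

Nullable set: {H, Z}.
S -> aHH: H, H nullable, giving a | aH | aHH.
H -> Ha: H nullable, giving Ha | a.
H -> Z: Z nullable, giving Z.
Drop Z -> λ.
Z -> fH: H nullable, giving f | fH.
Unchanged (no nullable symbols): S -> aa; H -> f; Z -> a; Z -> fS.

S -> a | aH | aa | aHH; H -> Z | a | f | Ha; Z -> a | f | fH | fS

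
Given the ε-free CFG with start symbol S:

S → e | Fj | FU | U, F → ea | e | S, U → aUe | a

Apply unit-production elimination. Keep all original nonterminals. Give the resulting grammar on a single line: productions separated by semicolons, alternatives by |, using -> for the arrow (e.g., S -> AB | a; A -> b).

S -> a | e | FU | Fj | aUe; F -> a | e | FU | Fj | ea | aUe; U -> a | aUe

Unit productions: F->S, S->U.
Unit pairs (A ⇒* B via units): (F,S), (F,U), (S,U).
S: inherits non-unit rules of {S, U} → FU | Fj | a | aUe | e.
F: inherits non-unit rules of {F, S, U} → FU | Fj | a | aUe | e | ea.
U: inherits non-unit rules of {U} → a | aUe.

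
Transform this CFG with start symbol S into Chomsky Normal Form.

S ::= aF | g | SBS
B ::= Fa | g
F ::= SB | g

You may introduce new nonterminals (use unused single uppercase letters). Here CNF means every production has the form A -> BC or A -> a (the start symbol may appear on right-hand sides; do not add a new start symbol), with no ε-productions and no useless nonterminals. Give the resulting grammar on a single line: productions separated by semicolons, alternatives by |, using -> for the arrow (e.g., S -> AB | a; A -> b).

S -> g | AF | SC; A -> a; B -> g | FA; C -> BS; F -> g | SB

No ε-productions.
No unit productions to eliminate.
TERM: introduce A -> a and substitute in every rule of length ≥2.
BIN: S -> SBS becomes S -> SC, C -> BS.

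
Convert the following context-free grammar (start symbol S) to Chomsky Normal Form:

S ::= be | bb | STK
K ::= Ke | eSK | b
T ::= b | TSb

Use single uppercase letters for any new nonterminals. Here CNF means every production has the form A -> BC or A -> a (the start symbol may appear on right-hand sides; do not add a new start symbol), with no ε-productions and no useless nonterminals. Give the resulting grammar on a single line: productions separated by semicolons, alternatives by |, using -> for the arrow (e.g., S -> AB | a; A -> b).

No ε-productions.
No unit productions to eliminate.
TERM: introduce B -> b, A -> e and substitute in every rule of length ≥2.
BIN: K -> ASK becomes K -> AC, C -> SK; S -> STK becomes S -> SD, D -> TK; T -> TSB becomes T -> TE, E -> SB.

S -> BA | BB | SD; A -> e; B -> b; C -> SK; D -> TK; E -> SB; K -> b | AC | KA; T -> b | TE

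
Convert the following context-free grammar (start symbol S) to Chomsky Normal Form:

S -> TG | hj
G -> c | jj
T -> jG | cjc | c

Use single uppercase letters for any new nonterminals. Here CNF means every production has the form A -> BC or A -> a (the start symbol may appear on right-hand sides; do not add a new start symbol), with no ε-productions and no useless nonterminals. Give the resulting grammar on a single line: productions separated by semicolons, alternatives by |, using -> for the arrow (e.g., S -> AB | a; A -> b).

S -> BA | TG; A -> j; B -> h; C -> c; D -> AC; G -> c | AA; T -> c | AG | CD

No ε-productions.
No unit productions to eliminate.
TERM: introduce C -> c, B -> h, A -> j and substitute in every rule of length ≥2.
BIN: T -> CAC becomes T -> CD, D -> AC.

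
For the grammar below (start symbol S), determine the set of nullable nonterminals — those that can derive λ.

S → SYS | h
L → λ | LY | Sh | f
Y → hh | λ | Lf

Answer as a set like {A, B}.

{L, Y}

Directly nullable (have an ε-rule): {L, Y}.
Not nullable: S — each has a terminal in every rule's right-hand side or depends on a non-nullable symbol.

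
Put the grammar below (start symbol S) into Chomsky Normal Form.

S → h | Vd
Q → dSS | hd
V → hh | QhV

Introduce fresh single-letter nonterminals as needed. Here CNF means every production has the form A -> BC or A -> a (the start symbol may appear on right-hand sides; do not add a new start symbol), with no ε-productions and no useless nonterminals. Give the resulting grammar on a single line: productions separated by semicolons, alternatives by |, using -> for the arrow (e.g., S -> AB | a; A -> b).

No ε-productions.
No unit productions to eliminate.
TERM: introduce A -> d, B -> h and substitute in every rule of length ≥2.
BIN: Q -> ASS becomes Q -> AC, C -> SS; V -> QBV becomes V -> QD, D -> BV.

S -> h | VA; A -> d; B -> h; C -> SS; D -> BV; Q -> AC | BA; V -> BB | QD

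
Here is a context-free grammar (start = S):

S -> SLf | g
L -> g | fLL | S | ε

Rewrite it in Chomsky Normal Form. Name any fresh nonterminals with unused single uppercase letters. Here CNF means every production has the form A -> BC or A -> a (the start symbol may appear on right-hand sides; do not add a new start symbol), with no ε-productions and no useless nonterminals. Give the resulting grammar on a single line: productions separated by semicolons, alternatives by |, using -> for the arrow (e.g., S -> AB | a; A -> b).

Nullable: {L}; after ε-elimination: S -> g | Sf | SLf; L -> S | f | g | fL | fLL.
After unit-elimination: S -> g | Sf | SLf; L -> f | g | Sf | fL | SLf | fLL.
TERM: introduce A -> f and substitute in every rule of length ≥2.
BIN: L -> ALL becomes L -> AB, B -> LL; L -> SLA becomes L -> SC, C -> LA; S -> SLA becomes S -> SD, D -> LA.

S -> g | SA | SD; A -> f; B -> LL; C -> LA; D -> LA; L -> f | g | AB | AL | SA | SC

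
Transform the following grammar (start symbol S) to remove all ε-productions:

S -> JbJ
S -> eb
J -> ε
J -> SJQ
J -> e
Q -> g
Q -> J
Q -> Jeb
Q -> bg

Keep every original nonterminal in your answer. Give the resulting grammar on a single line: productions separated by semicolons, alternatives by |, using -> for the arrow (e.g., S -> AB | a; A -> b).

Nullable set: {J, Q}.
S -> JbJ: J, J nullable, giving Jb | JbJ | b | bJ.
Drop J -> ε.
J -> SJQ: J, Q nullable, giving S | SJ | SJQ | SQ.
Q -> J: J nullable, giving J.
Q -> Jeb: J nullable, giving Jeb | eb.
Unchanged (no nullable symbols): S -> eb; J -> e; Q -> bg; Q -> g.

S -> b | Jb | bJ | eb | JbJ; J -> S | e | SJ | SQ | SJQ; Q -> J | g | bg | eb | Jeb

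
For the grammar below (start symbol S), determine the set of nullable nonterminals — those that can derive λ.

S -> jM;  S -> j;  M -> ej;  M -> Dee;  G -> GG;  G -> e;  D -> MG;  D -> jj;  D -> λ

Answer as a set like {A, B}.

{D}

Directly nullable (have an ε-rule): {D}.
Not nullable: G, M, S — each has a terminal in every rule's right-hand side or depends on a non-nullable symbol.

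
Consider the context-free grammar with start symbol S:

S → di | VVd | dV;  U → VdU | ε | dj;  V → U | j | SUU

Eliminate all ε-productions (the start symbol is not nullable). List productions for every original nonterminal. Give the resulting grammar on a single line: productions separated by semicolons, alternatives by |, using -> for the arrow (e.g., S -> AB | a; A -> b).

Nullable set: {U, V}.
S -> VVd: V, V nullable, giving VVd | Vd | d.
S -> dV: V nullable, giving d | dV.
Drop U -> ε.
U -> VdU: V, U nullable, giving Vd | VdU | d | dU.
V -> SUU: U, U nullable, giving S | SU | SUU.
V -> U: U nullable, giving U.
Unchanged (no nullable symbols): S -> di; U -> dj; V -> j.

S -> d | Vd | dV | di | VVd; U -> d | Vd | dU | dj | VdU; V -> S | U | j | SU | SUU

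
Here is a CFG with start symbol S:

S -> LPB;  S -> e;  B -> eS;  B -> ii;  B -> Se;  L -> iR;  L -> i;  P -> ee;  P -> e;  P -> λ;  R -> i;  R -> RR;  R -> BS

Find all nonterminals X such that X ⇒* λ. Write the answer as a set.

{P}

Directly nullable (have an ε-rule): {P}.
Not nullable: B, L, R, S — each has a terminal in every rule's right-hand side or depends on a non-nullable symbol.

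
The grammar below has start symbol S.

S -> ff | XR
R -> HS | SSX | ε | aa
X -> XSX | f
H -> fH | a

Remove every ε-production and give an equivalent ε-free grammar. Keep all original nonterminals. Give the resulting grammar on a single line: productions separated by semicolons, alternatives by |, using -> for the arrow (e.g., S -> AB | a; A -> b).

S -> X | XR | ff; H -> a | fH; R -> HS | aa | SSX; X -> f | XSX

Nullable set: {R}.
S -> XR: R nullable, giving X | XR.
Drop R -> ε.
Unchanged (no nullable symbols): S -> ff; H -> a; H -> fH; R -> HS; R -> SSX; R -> aa; X -> XSX; X -> f.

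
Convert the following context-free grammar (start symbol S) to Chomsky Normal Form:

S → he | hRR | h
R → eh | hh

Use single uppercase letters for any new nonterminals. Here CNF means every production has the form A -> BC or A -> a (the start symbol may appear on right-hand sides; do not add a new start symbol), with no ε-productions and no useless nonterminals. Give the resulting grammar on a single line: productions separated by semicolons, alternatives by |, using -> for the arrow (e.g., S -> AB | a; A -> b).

No ε-productions.
No unit productions to eliminate.
TERM: introduce A -> e, B -> h and substitute in every rule of length ≥2.
BIN: S -> BRR becomes S -> BC, C -> RR.

S -> h | BA | BC; A -> e; B -> h; C -> RR; R -> AB | BB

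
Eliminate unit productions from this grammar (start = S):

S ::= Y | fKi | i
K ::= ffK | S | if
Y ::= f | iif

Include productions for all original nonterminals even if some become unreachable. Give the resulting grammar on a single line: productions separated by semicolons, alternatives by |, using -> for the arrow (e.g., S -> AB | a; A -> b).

Unit productions: K->S, S->Y.
Unit pairs (A ⇒* B via units): (K,S), (K,Y), (S,Y).
S: inherits non-unit rules of {S, Y} → f | fKi | i | iif.
K: inherits non-unit rules of {K, S, Y} → f | fKi | ffK | i | if | iif.
Y: inherits non-unit rules of {Y} → f | iif.

S -> f | i | fKi | iif; K -> f | i | if | fKi | ffK | iif; Y -> f | iif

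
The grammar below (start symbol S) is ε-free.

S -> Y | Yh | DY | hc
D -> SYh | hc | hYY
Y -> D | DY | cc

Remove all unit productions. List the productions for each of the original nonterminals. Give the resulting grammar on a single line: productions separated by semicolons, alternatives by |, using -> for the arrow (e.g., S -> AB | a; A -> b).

S -> DY | Yh | cc | hc | SYh | hYY; D -> hc | SYh | hYY; Y -> DY | cc | hc | SYh | hYY

Unit productions: S->Y, Y->D.
Unit pairs (A ⇒* B via units): (S,D), (S,Y), (Y,D).
S: inherits non-unit rules of {D, S, Y} → DY | SYh | Yh | cc | hYY | hc.
D: inherits non-unit rules of {D} → SYh | hYY | hc.
Y: inherits non-unit rules of {D, Y} → DY | SYh | cc | hYY | hc.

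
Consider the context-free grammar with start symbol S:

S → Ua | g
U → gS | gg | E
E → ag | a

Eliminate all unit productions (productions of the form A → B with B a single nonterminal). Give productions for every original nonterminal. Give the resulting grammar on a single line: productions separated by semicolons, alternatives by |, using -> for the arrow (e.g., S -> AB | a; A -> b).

S -> g | Ua; E -> a | ag; U -> a | ag | gS | gg

Unit productions: U->E.
Unit pairs (A ⇒* B via units): (U,E).
S: inherits non-unit rules of {S} → Ua | g.
E: inherits non-unit rules of {E} → a | ag.
U: inherits non-unit rules of {E, U} → a | ag | gS | gg.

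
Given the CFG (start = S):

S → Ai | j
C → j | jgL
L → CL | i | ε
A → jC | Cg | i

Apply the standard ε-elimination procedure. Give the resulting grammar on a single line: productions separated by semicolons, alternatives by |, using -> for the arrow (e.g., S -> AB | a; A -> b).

Nullable set: {L}.
C -> jgL: L nullable, giving jg | jgL.
Drop L -> ε.
L -> CL: L nullable, giving C | CL.
Unchanged (no nullable symbols): S -> Ai; S -> j; A -> Cg; A -> i; A -> jC; C -> j; L -> i.

S -> j | Ai; A -> i | Cg | jC; C -> j | jg | jgL; L -> C | i | CL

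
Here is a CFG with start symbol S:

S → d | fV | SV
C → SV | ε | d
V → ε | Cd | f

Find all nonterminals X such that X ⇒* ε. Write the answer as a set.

{C, V}

Directly nullable (have an ε-rule): {C, V}.
Not nullable: S — each has a terminal in every rule's right-hand side or depends on a non-nullable symbol.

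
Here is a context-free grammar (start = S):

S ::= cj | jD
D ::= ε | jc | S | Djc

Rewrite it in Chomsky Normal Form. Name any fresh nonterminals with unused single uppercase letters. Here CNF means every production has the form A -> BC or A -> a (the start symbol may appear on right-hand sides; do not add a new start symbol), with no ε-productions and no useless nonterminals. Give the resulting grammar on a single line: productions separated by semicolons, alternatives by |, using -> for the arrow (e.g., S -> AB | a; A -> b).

Nullable: {D}; after ε-elimination: S -> j | cj | jD; D -> S | jc | Djc.
After unit-elimination: S -> j | cj | jD; D -> j | cj | jD | jc | Djc.
TERM: introduce B -> c, A -> j and substitute in every rule of length ≥2.
BIN: D -> DAB becomes D -> DC, C -> AB.

S -> j | AD | BA; A -> j; B -> c; C -> AB; D -> j | AB | AD | BA | DC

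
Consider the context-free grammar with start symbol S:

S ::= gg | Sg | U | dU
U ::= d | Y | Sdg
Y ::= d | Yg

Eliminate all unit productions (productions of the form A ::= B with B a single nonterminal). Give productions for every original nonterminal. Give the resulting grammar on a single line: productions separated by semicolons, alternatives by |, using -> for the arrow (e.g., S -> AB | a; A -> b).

Unit productions: S->U, U->Y.
Unit pairs (A ⇒* B via units): (S,U), (S,Y), (U,Y).
S: inherits non-unit rules of {S, U, Y} → Sdg | Sg | Yg | d | dU | gg.
U: inherits non-unit rules of {U, Y} → Sdg | Yg | d.
Y: inherits non-unit rules of {Y} → Yg | d.

S -> d | Sg | Yg | dU | gg | Sdg; U -> d | Yg | Sdg; Y -> d | Yg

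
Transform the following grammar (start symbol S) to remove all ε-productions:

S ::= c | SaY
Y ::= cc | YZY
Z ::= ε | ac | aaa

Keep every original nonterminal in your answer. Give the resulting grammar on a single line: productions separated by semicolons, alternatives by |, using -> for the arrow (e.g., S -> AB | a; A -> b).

S -> c | SaY; Y -> YY | cc | YZY; Z -> ac | aaa

Nullable set: {Z}.
Y -> YZY: Z nullable, giving YY | YZY.
Drop Z -> ε.
Unchanged (no nullable symbols): S -> SaY; S -> c; Y -> cc; Z -> aaa; Z -> ac.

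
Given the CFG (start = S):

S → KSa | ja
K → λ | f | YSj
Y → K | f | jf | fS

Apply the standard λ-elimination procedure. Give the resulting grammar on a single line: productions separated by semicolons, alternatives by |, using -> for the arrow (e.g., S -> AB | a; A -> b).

Nullable set: {K, Y}.
S -> KSa: K nullable, giving KSa | Sa.
Drop K -> λ.
K -> YSj: Y nullable, giving Sj | YSj.
Y -> K: K nullable, giving K.
Unchanged (no nullable symbols): S -> ja; K -> f; Y -> f; Y -> fS; Y -> jf.

S -> Sa | ja | KSa; K -> f | Sj | YSj; Y -> K | f | fS | jf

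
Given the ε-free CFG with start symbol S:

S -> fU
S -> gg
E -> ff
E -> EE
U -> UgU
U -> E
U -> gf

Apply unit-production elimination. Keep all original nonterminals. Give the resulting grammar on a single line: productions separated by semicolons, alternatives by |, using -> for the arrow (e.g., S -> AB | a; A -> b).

S -> fU | gg; E -> EE | ff; U -> EE | ff | gf | UgU

Unit productions: U->E.
Unit pairs (A ⇒* B via units): (U,E).
S: inherits non-unit rules of {S} → fU | gg.
E: inherits non-unit rules of {E} → EE | ff.
U: inherits non-unit rules of {E, U} → EE | UgU | ff | gf.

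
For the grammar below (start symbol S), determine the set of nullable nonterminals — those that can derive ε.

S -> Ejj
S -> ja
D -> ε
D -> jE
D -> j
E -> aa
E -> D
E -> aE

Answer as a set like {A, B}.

{D, E}

Directly nullable (have an ε-rule): {D}.
E is nullable via E -> D (every symbol on the right is already known nullable).
Not nullable: S — each has a terminal in every rule's right-hand side or depends on a non-nullable symbol.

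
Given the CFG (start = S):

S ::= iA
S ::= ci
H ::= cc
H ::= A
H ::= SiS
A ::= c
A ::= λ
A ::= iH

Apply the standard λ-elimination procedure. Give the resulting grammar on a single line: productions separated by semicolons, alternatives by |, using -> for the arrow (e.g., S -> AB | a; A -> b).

Nullable set: {A, H}.
S -> iA: A nullable, giving i | iA.
Drop A -> λ.
A -> iH: H nullable, giving i | iH.
H -> A: A nullable, giving A.
Unchanged (no nullable symbols): S -> ci; A -> c; H -> SiS; H -> cc.

S -> i | ci | iA; A -> c | i | iH; H -> A | cc | SiS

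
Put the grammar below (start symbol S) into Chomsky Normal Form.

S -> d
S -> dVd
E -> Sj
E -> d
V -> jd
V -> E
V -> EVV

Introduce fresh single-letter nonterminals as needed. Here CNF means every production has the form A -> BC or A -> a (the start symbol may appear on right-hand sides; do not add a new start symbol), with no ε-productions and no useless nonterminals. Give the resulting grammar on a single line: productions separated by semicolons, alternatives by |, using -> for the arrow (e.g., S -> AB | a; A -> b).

S -> d | BC; A -> j; B -> d; C -> VB; D -> VV; E -> d | SA; V -> d | AB | ED | SA

No ε-productions.
After unit-elimination: S -> d | dVd; E -> d | Sj; V -> d | Sj | jd | EVV.
TERM: introduce B -> d, A -> j and substitute in every rule of length ≥2.
BIN: S -> BVB becomes S -> BC, C -> VB; V -> EVV becomes V -> ED, D -> VV.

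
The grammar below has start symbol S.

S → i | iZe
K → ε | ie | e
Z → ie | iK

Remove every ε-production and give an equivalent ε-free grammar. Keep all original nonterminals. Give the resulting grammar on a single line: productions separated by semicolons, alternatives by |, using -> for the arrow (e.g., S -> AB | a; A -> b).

Nullable set: {K}.
Drop K -> ε.
Z -> iK: K nullable, giving i | iK.
Unchanged (no nullable symbols): S -> i; S -> iZe; K -> e; K -> ie; Z -> ie.

S -> i | iZe; K -> e | ie; Z -> i | iK | ie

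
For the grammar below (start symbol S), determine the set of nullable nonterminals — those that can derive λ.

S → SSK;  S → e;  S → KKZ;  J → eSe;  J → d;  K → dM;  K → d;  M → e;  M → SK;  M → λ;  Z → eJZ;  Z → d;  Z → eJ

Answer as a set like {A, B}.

{M}

Directly nullable (have an ε-rule): {M}.
Not nullable: J, K, S, Z — each has a terminal in every rule's right-hand side or depends on a non-nullable symbol.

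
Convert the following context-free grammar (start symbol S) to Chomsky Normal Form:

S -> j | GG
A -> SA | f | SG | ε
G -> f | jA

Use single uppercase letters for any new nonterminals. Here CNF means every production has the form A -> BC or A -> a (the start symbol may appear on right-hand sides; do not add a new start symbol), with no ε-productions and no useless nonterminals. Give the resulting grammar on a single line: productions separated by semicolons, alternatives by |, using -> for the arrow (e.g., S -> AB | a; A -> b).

Nullable: {A}; after ε-elimination: S -> j | GG; A -> S | f | SA | SG; G -> f | j | jA.
After unit-elimination: S -> j | GG; A -> f | j | GG | SA | SG; G -> f | j | jA.
TERM: introduce B -> j and substitute in every rule of length ≥2.

S -> j | GG; A -> f | j | GG | SA | SG; B -> j; G -> f | j | BA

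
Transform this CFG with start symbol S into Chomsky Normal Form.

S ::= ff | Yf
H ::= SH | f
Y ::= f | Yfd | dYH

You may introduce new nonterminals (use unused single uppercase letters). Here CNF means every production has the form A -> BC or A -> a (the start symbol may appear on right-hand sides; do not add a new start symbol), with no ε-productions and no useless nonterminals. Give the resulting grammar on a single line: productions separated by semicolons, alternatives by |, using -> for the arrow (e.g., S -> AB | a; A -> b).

No ε-productions.
No unit productions to eliminate.
TERM: introduce B -> d, A -> f and substitute in every rule of length ≥2.
BIN: Y -> BYH becomes Y -> BC, C -> YH; Y -> YAB becomes Y -> YD, D -> AB.

S -> AA | YA; A -> f; B -> d; C -> YH; D -> AB; H -> f | SH; Y -> f | BC | YD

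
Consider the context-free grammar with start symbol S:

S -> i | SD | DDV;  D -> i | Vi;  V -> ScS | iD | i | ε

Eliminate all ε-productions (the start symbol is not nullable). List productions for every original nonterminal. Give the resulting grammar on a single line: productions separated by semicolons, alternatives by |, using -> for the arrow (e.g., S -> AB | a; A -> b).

S -> i | DD | SD | DDV; D -> i | Vi; V -> i | iD | ScS

Nullable set: {V}.
S -> DDV: V nullable, giving DD | DDV.
D -> Vi: V nullable, giving Vi | i.
Drop V -> ε.
Unchanged (no nullable symbols): S -> SD; S -> i; D -> i; V -> ScS; V -> i; V -> iD.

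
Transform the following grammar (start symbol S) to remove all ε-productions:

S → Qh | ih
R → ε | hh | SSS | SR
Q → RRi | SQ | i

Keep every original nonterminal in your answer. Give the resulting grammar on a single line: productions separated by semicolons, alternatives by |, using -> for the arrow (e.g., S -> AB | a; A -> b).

S -> Qh | ih; Q -> i | Ri | SQ | RRi; R -> S | SR | hh | SSS

Nullable set: {R}.
Q -> RRi: R, R nullable, giving RRi | Ri | i.
Drop R -> ε.
R -> SR: R nullable, giving S | SR.
Unchanged (no nullable symbols): S -> Qh; S -> ih; Q -> SQ; Q -> i; R -> SSS; R -> hh.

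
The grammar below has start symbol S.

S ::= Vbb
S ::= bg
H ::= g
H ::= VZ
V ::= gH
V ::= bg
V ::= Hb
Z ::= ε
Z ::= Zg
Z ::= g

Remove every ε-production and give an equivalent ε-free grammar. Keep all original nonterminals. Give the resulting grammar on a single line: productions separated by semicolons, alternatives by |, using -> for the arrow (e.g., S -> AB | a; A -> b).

S -> bg | Vbb; H -> V | g | VZ; V -> Hb | bg | gH; Z -> g | Zg

Nullable set: {Z}.
H -> VZ: Z nullable, giving V | VZ.
Drop Z -> ε.
Z -> Zg: Z nullable, giving Zg | g.
Unchanged (no nullable symbols): S -> Vbb; S -> bg; H -> g; V -> Hb; V -> bg; V -> gH; Z -> g.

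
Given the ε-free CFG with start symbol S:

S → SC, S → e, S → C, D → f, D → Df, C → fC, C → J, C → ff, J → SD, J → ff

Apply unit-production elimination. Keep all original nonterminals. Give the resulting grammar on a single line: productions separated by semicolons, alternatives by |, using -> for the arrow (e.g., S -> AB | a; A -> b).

S -> e | SC | SD | fC | ff; C -> SD | fC | ff; D -> f | Df; J -> SD | ff

Unit productions: C->J, S->C.
Unit pairs (A ⇒* B via units): (C,J), (S,C), (S,J).
S: inherits non-unit rules of {C, J, S} → SC | SD | e | fC | ff.
C: inherits non-unit rules of {C, J} → SD | fC | ff.
D: inherits non-unit rules of {D} → Df | f.
J: inherits non-unit rules of {J} → SD | ff.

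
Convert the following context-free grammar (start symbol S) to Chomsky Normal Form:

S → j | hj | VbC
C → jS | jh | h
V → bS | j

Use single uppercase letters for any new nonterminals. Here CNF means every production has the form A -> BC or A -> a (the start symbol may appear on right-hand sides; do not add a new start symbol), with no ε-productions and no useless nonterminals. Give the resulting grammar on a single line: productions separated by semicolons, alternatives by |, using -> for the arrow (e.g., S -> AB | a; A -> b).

No ε-productions.
No unit productions to eliminate.
TERM: introduce D -> b, B -> h, A -> j and substitute in every rule of length ≥2.
BIN: S -> VDC becomes S -> VE, E -> DC.

S -> j | BA | VE; A -> j; B -> h; C -> h | AB | AS; D -> b; E -> DC; V -> j | DS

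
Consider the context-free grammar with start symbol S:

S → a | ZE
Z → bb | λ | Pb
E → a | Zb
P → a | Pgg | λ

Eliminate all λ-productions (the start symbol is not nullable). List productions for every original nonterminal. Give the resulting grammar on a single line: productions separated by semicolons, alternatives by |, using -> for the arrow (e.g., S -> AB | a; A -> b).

Nullable set: {P, Z}.
S -> ZE: Z nullable, giving E | ZE.
E -> Zb: Z nullable, giving Zb | b.
Drop P -> λ.
P -> Pgg: P nullable, giving Pgg | gg.
Drop Z -> λ.
Z -> Pb: P nullable, giving Pb | b.
Unchanged (no nullable symbols): S -> a; E -> a; P -> a; Z -> bb.

S -> E | a | ZE; E -> a | b | Zb; P -> a | gg | Pgg; Z -> b | Pb | bb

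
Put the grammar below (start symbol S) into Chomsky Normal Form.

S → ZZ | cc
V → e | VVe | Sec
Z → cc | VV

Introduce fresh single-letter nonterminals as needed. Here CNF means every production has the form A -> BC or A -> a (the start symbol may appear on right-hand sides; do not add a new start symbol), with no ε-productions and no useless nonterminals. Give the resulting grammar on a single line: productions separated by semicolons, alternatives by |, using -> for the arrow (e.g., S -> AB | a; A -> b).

No ε-productions.
No unit productions to eliminate.
TERM: introduce A -> c, B -> e and substitute in every rule of length ≥2.
BIN: V -> SBA becomes V -> SC, C -> BA; V -> VVB becomes V -> VD, D -> VB.

S -> AA | ZZ; A -> c; B -> e; C -> BA; D -> VB; V -> e | SC | VD; Z -> AA | VV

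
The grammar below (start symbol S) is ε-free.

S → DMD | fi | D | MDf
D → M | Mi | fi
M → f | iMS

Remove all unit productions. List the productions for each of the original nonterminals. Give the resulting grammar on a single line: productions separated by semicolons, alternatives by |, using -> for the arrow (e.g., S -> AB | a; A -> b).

S -> f | Mi | fi | DMD | MDf | iMS; D -> f | Mi | fi | iMS; M -> f | iMS

Unit productions: D->M, S->D.
Unit pairs (A ⇒* B via units): (D,M), (S,D), (S,M).
S: inherits non-unit rules of {D, M, S} → DMD | MDf | Mi | f | fi | iMS.
D: inherits non-unit rules of {D, M} → Mi | f | fi | iMS.
M: inherits non-unit rules of {M} → f | iMS.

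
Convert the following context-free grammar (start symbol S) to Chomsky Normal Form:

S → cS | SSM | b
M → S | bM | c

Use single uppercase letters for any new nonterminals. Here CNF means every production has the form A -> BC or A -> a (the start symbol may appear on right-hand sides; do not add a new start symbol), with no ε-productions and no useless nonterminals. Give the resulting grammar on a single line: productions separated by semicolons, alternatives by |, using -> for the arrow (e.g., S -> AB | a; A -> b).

No ε-productions.
After unit-elimination: S -> b | cS | SSM; M -> b | c | bM | cS | SSM.
TERM: introduce A -> b, B -> c and substitute in every rule of length ≥2.
BIN: M -> SSM becomes M -> SC, C -> SM; S -> SSM becomes S -> SD, D -> SM.

S -> b | BS | SD; A -> b; B -> c; C -> SM; D -> SM; M -> b | c | AM | BS | SC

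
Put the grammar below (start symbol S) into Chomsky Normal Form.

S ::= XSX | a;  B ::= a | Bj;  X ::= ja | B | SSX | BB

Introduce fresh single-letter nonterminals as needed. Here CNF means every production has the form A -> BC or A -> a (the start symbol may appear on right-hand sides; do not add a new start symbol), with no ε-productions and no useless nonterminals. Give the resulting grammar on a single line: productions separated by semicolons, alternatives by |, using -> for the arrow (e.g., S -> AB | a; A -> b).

S -> a | XD; A -> j; B -> a | BA; C -> a; D -> SX; E -> SX; X -> a | AC | BA | BB | SE

No ε-productions.
After unit-elimination: S -> a | XSX; B -> a | Bj; X -> a | BB | Bj | ja | SSX.
TERM: introduce C -> a, A -> j and substitute in every rule of length ≥2.
BIN: S -> XSX becomes S -> XD, D -> SX; X -> SSX becomes X -> SE, E -> SX.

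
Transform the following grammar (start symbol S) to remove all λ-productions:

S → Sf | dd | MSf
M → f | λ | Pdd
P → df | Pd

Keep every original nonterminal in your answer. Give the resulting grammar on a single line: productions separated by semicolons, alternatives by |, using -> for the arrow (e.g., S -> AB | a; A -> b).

Nullable set: {M}.
S -> MSf: M nullable, giving MSf | Sf.
Drop M -> λ.
Unchanged (no nullable symbols): S -> Sf; S -> dd; M -> Pdd; M -> f; P -> Pd; P -> df.

S -> Sf | dd | MSf; M -> f | Pdd; P -> Pd | df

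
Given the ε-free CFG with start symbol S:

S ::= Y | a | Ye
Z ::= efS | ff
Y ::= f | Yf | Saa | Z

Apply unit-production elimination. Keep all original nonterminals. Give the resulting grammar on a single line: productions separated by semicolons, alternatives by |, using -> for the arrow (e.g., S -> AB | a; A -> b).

S -> a | f | Ye | Yf | ff | Saa | efS; Y -> f | Yf | ff | Saa | efS; Z -> ff | efS

Unit productions: S->Y, Y->Z.
Unit pairs (A ⇒* B via units): (S,Y), (S,Z), (Y,Z).
S: inherits non-unit rules of {S, Y, Z} → Saa | Ye | Yf | a | efS | f | ff.
Y: inherits non-unit rules of {Y, Z} → Saa | Yf | efS | f | ff.
Z: inherits non-unit rules of {Z} → efS | ff.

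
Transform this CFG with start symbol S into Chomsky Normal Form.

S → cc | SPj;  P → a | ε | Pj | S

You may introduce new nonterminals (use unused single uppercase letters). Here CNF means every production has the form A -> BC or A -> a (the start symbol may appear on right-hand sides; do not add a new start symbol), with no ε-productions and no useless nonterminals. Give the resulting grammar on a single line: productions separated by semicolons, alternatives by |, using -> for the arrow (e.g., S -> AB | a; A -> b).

S -> BB | SA | SD; A -> j; B -> c; C -> PA; D -> PA; P -> a | j | BB | PA | SA | SC

Nullable: {P}; after ε-elimination: S -> Sj | cc | SPj; P -> S | a | j | Pj.
After unit-elimination: S -> Sj | cc | SPj; P -> a | j | Pj | Sj | cc | SPj.
TERM: introduce B -> c, A -> j and substitute in every rule of length ≥2.
BIN: P -> SPA becomes P -> SC, C -> PA; S -> SPA becomes S -> SD, D -> PA.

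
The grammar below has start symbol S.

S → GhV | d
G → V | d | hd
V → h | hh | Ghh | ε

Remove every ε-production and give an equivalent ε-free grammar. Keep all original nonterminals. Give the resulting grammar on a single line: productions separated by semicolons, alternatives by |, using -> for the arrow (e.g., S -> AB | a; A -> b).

Nullable set: {G, V}.
S -> GhV: G, V nullable, giving Gh | GhV | h | hV.
G -> V: V nullable, giving V.
Drop V -> ε.
V -> Ghh: G nullable, giving Ghh | hh.
Unchanged (no nullable symbols): S -> d; G -> d; G -> hd; V -> h; V -> hh.

S -> d | h | Gh | hV | GhV; G -> V | d | hd; V -> h | hh | Ghh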